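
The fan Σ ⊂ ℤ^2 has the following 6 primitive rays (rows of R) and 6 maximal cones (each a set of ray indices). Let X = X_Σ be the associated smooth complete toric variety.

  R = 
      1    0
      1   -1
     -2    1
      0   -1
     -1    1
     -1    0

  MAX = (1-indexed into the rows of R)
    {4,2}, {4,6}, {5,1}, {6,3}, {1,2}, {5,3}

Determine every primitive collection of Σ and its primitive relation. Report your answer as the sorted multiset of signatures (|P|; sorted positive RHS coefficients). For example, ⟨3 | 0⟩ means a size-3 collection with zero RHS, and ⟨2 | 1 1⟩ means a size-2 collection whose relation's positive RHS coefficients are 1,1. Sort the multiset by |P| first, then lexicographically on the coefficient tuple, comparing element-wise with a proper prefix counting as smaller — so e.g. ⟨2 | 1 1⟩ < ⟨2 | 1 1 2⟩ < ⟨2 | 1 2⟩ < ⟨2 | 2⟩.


The 9 primitive collections of Σ (r=6, n=2):

  {1,6}:  v_{1} + v_{6} = 0 ; sig = ⟨2 | 0⟩
  {2,5}:  v_{2} + v_{5} = 0 ; sig = ⟨2 | 0⟩
  {1,3}:  v_{1} + v_{3} = v_{5} ; sig = ⟨2 | 1⟩
  {1,4}:  v_{1} + v_{4} = v_{2} ; sig = ⟨2 | 1⟩
  {2,3}:  v_{2} + v_{3} = v_{6} ; sig = ⟨2 | 1⟩
  {2,6}:  v_{2} + v_{6} = v_{4} ; sig = ⟨2 | 1⟩
  {4,5}:  v_{4} + v_{5} = v_{6} ; sig = ⟨2 | 1⟩
  {5,6}:  v_{5} + v_{6} = v_{3} ; sig = ⟨2 | 1⟩
  {3,4}:  v_{3} + v_{4} = 2·v_{6} ; sig = ⟨2 | 2⟩

Hence PRS(X_Σ) =
{ ⟨2 | 0⟩ ×2,  ⟨2 | 1⟩ ×6,  ⟨2 | 2⟩ }


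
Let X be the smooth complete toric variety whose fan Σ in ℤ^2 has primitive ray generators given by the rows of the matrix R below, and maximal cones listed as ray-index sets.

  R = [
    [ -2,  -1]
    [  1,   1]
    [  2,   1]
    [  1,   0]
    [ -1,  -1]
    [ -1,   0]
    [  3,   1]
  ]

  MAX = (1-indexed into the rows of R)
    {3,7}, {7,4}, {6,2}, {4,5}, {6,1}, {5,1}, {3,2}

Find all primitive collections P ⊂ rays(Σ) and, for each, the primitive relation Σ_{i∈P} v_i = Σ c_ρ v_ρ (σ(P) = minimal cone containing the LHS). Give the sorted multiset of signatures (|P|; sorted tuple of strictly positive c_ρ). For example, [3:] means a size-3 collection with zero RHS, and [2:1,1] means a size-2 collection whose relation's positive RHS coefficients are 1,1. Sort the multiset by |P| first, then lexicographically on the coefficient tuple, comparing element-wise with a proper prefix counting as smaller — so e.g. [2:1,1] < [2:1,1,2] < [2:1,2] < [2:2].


14 minimal non-faces of Δ(Σ) (on 7 rays):

  P = {1,3}:  v_{1} + v_{3} = 0  so sig = [2:]
  P = {2,5}:  v_{2} + v_{5} = 0  so sig = [2:]
  P = {4,6}:  v_{4} + v_{6} = 0  so sig = [2:]
  P = {1,2}:  v_{1} + v_{2} = v_{6}  so sig = [2:1]
  P = {1,4}:  v_{1} + v_{4} = v_{5}  so sig = [2:1]
  P = {1,7}:  v_{1} + v_{7} = v_{4}  so sig = [2:1]
  P = {2,4}:  v_{2} + v_{4} = v_{3}  so sig = [2:1]
  P = {3,4}:  v_{3} + v_{4} = v_{7}  so sig = [2:1]
  P = {3,5}:  v_{3} + v_{5} = v_{4}  so sig = [2:1]
  P = {3,6}:  v_{3} + v_{6} = v_{2}  so sig = [2:1]
  P = {5,6}:  v_{5} + v_{6} = v_{1}  so sig = [2:1]
  P = {6,7}:  v_{6} + v_{7} = v_{3}  so sig = [2:1]
  P = {2,7}:  v_{2} + v_{7} = 2·v_{3}  so sig = [2:2]
  P = {5,7}:  v_{5} + v_{7} = 2·v_{4}  so sig = [2:2]

Hence PRS(X_Σ) =
{ [2:] ×3,  [2:1] ×9,  [2:2] ×2 }


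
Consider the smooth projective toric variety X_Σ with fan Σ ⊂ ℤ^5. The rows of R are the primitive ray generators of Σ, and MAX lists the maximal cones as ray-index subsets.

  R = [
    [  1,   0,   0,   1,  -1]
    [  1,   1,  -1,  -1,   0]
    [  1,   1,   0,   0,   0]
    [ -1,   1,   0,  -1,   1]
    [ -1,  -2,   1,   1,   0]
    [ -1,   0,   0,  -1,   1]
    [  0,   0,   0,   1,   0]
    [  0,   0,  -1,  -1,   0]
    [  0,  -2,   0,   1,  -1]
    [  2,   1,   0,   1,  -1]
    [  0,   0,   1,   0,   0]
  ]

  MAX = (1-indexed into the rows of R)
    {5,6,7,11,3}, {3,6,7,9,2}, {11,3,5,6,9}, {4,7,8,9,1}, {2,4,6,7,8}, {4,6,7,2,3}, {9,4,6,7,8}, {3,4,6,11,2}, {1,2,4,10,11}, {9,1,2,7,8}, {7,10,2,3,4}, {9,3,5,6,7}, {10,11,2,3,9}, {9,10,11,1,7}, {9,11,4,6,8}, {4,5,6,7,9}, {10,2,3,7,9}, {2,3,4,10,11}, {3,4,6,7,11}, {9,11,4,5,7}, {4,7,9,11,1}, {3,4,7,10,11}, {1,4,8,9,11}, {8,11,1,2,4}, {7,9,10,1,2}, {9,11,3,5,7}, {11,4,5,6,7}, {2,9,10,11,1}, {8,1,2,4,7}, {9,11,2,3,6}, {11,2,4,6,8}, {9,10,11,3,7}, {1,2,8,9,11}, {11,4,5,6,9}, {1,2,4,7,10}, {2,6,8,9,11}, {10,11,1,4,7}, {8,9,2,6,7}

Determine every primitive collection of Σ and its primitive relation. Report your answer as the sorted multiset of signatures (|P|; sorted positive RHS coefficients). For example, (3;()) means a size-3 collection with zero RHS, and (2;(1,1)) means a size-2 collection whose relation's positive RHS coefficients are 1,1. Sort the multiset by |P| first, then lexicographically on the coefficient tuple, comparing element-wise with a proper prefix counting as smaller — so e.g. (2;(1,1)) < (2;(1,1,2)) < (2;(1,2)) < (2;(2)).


16 collections generate NE(X_Σ); each relation:

  P = {1,6}:  v_{1} + v_{6} = 0  so sig = (2;())
  P = {1,3}:  v_{1} + v_{3} = v_{10}  so sig = (2;(1))
  P = {3,8}:  v_{3} + v_{8} = v_{2}  so sig = (2;(1))
  P = {6,10}:  v_{6} + v_{10} = v_{3}  so sig = (2;(1))
  P = {5,8}:  v_{5} + v_{8} = v_{6} + v_{9}  so sig = (2;(1,1))
  P = {8,10}:  v_{8} + v_{10} = v_{1} + v_{2}  so sig = (2;(1,1))
  P = {1,5}:  v_{1} + v_{5} = v_{7} + v_{9} + v_{11}  so sig = (2;(1,1,1))
  P = {2,5}:  v_{2} + v_{5} = v_{3} + v_{6} + v_{9}  so sig = (2;(1,1,1))
  P = {5,10}:  v_{5} + v_{10} = v_{3} + v_{7} + v_{9} + v_{11}  so sig = (2;(1,1,1,1))
  P = {3,4,9}:  v_{3} + v_{4} + v_{9} = 0  so sig = (3;())
  P = {7,8,11}:  v_{7} + v_{8} + v_{11} = 0  so sig = (3;())
  P = {2,4,9}:  v_{2} + v_{4} + v_{9} = v_{8}  so sig = (3;(1))
  P = {2,7,11}:  v_{2} + v_{7} + v_{11} = v_{3}  so sig = (3;(1))
  P = {4,9,10}:  v_{4} + v_{9} + v_{10} = v_{1}  so sig = (3;(1))
  P = {3,4,5}:  v_{3} + v_{4} + v_{5} = v_{6} + v_{7} + v_{11}  so sig = (3;(1,1,1))
  P = {6,7,9,11}:  v_{6} + v_{7} + v_{9} + v_{11} = v_{5}  so sig = (4;(1))

Hence PRS(X_Σ) =
[(2;()), (2;(1)), (2;(1)), (2;(1)), (2;(1,1)), (2;(1,1)), (2;(1,1,1)), (2;(1,1,1)), (2;(1,1,1,1)), (3;()), (3;()), (3;(1)), (3;(1)), (3;(1)), (3;(1,1,1)), (4;(1))]


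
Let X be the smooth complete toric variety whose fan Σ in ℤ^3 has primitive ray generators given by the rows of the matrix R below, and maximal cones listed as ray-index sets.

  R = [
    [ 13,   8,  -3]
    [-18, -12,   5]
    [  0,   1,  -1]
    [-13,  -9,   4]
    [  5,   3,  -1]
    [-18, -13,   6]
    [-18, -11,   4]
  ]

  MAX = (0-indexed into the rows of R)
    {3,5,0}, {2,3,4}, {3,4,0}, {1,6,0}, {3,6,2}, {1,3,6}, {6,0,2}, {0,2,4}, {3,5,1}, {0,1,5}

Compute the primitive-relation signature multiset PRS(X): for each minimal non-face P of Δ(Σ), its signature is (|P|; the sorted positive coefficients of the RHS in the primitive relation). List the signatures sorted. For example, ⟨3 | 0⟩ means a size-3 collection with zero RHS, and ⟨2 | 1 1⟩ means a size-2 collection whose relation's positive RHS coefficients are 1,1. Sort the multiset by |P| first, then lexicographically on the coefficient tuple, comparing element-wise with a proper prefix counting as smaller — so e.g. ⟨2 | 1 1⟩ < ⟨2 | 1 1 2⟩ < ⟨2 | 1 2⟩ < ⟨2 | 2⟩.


Σ has 9 primitive collections:

  P={1,2}:  v_{1} + v_{2} = v_{6}  ⟹  sig = ⟨2 | 1⟩
  P={1,4}:  v_{1} + v_{4} = v_{3}  ⟹  sig = ⟨2 | 1⟩
  P={2,5}:  v_{2} + v_{5} = v_{1}  ⟹  sig = ⟨2 | 1⟩
  P={4,6}:  v_{4} + v_{6} = v_{2} + v_{3}  ⟹  sig = ⟨2 | 1 1⟩
  P={4,5}:  v_{4} + v_{5} = v_{0} + 2·v_{3}  ⟹  sig = ⟨2 | 1 2⟩
  P={5,6}:  v_{5} + v_{6} = 2·v_{1}  ⟹  sig = ⟨2 | 2⟩
  P={0,2,3}:  v_{0} + v_{2} + v_{3} = 0  ⟹  sig = ⟨3 | 0⟩
  P={0,1,3}:  v_{0} + v_{1} + v_{3} = v_{5}  ⟹  sig = ⟨3 | 1⟩
  P={0,3,6}:  v_{0} + v_{3} + v_{6} = v_{1}  ⟹  sig = ⟨3 | 1⟩

Signatures (|P|; sorted positive RHS coefficients), sorted:
    |P|=2: 6 collections, coeffs (1), (1), (1), (1,1), (1,2), (2)
    |P|=3: 3 collections, coeffs (), (1), (1)


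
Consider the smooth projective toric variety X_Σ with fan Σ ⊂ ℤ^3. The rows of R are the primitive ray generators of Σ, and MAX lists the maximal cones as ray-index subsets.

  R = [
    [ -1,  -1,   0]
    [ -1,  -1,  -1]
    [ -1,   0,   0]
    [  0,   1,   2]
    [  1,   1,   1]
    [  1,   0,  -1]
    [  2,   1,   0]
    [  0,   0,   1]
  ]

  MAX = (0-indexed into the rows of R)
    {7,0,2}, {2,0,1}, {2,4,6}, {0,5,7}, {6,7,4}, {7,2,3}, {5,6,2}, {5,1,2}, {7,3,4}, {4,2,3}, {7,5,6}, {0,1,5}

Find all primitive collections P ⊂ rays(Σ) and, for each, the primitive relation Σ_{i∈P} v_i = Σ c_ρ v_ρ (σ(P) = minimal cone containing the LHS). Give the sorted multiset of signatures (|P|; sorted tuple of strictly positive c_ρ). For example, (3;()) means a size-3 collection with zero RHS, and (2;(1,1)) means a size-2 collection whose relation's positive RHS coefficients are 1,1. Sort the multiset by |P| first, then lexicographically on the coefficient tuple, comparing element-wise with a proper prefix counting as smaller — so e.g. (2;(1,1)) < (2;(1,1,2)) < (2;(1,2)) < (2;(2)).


Minimal non-faces — 14 found among 8 rays, 12 max cones:

  P={1,4}:  v_{1} + v_{4} = 0 ; sig = (2;())
  P={0,4}:  v_{0} + v_{4} = v_{7} ; sig = (2;(1))
  P={1,6}:  v_{1} + v_{6} = v_{5} ; sig = (2;(1))
  P={1,7}:  v_{1} + v_{7} = v_{0} ; sig = (2;(1))
  P={3,5}:  v_{3} + v_{5} = v_{4} ; sig = (2;(1))
  P={4,5}:  v_{4} + v_{5} = v_{6} ; sig = (2;(1))
  P={0,6}:  v_{0} + v_{6} = v_{5} + v_{7} ; sig = (2;(1,1))
  P={1,3}:  v_{1} + v_{3} = v_{2} + v_{7} ; sig = (2;(1,1))
  P={0,3}:  v_{0} + v_{3} = v_{2} + 2·v_{7} ; sig = (2;(1,2))
  P={3,6}:  v_{3} + v_{6} = 2·v_{4} ; sig = (2;(2))
  P={2,5,7}:  v_{2} + v_{5} + v_{7} = 0 ; sig = (3;())
  P={0,2,5}:  v_{0} + v_{2} + v_{5} = v_{1} ; sig = (3;(1))
  P={2,4,7}:  v_{2} + v_{4} + v_{7} = v_{3} ; sig = (3;(1))
  P={2,6,7}:  v_{2} + v_{6} + v_{7} = v_{4} ; sig = (3;(1))

Hence PRS(X_Σ) =
{ (2;()),  (2;(1)) ×5,  (2;(1,1)) ×2,  (2;(1,2)),  (2;(2)),  (3;()),  (3;(1)) ×3 }


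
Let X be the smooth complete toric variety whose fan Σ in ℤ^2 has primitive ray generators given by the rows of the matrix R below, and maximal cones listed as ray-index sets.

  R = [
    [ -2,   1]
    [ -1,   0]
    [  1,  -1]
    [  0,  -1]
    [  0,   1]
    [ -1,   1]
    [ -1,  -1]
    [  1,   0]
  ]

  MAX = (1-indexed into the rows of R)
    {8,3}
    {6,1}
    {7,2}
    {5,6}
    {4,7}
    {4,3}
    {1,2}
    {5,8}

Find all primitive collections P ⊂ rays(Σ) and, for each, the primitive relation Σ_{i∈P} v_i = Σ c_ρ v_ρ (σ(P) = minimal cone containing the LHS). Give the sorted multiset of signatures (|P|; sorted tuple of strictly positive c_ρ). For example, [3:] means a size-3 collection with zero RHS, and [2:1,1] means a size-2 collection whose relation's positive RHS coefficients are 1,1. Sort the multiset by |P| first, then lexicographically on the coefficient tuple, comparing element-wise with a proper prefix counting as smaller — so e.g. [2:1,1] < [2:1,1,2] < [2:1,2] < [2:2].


Δ(Σ) — 8 vertices, 20 min non-faces:

  P = {2,8}:  v_{2} + v_{8} = 0  so sig = [2:]
  P = {3,6}:  v_{3} + v_{6} = 0  so sig = [2:]
  P = {4,5}:  v_{4} + v_{5} = 0  so sig = [2:]
  P = {1,3}:  v_{1} + v_{3} = v_{2}  so sig = [2:1]
  P = {1,8}:  v_{1} + v_{8} = v_{6}  so sig = [2:1]
  P = {2,3}:  v_{2} + v_{3} = v_{4}  so sig = [2:1]
  P = {2,4}:  v_{2} + v_{4} = v_{7}  so sig = [2:1]
  P = {2,5}:  v_{2} + v_{5} = v_{6}  so sig = [2:1]
  P = {2,6}:  v_{2} + v_{6} = v_{1}  so sig = [2:1]
  P = {3,5}:  v_{3} + v_{5} = v_{8}  so sig = [2:1]
  P = {4,6}:  v_{4} + v_{6} = v_{2}  so sig = [2:1]
  P = {4,8}:  v_{4} + v_{8} = v_{3}  so sig = [2:1]
  P = {5,7}:  v_{5} + v_{7} = v_{2}  so sig = [2:1]
  P = {6,8}:  v_{6} + v_{8} = v_{5}  so sig = [2:1]
  P = {7,8}:  v_{7} + v_{8} = v_{4}  so sig = [2:1]
  P = {1,4}:  v_{1} + v_{4} = 2·v_{2}  so sig = [2:2]
  P = {1,5}:  v_{1} + v_{5} = 2·v_{6}  so sig = [2:2]
  P = {3,7}:  v_{3} + v_{7} = 2·v_{4}  so sig = [2:2]
  P = {6,7}:  v_{6} + v_{7} = 2·v_{2}  so sig = [2:2]
  P = {1,7}:  v_{1} + v_{7} = 3·v_{2}  so sig = [2:3]

Sorted signature multiset PRS(X):
{ [2:] ×3,  [2:1] ×12,  [2:2] ×4,  [2:3] }


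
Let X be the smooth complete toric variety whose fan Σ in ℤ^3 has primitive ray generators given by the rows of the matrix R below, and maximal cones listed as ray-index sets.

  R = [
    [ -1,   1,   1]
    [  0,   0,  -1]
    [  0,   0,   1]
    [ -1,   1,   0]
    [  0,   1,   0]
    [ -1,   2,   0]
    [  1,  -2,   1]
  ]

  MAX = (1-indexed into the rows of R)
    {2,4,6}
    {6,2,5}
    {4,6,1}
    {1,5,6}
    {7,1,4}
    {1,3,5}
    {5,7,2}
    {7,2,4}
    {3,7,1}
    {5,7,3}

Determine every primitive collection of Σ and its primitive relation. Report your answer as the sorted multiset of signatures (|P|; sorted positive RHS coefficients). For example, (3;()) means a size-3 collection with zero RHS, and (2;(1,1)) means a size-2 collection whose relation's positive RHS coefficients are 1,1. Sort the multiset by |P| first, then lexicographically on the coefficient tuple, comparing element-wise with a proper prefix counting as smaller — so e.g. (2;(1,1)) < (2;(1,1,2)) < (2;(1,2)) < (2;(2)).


Primitive collections (7):

  {2,3}:  v_{2} + v_{3} = 0  ⟹  sig = (2;())
  {1,2}:  v_{1} + v_{2} = v_{4}  ⟹  sig = (2;(1))
  {3,4}:  v_{3} + v_{4} = v_{1}  ⟹  sig = (2;(1))
  {4,5}:  v_{4} + v_{5} = v_{6}  ⟹  sig = (2;(1))
  {6,7}:  v_{6} + v_{7} = v_{3}  ⟹  sig = (2;(1))
  {3,6}:  v_{3} + v_{6} = v_{1} + v_{5}  ⟹  sig = (2;(1,1))
  {1,5,7}:  v_{1} + v_{5} + v_{7} = 2·v_{3}  ⟹  sig = (3;(2))

so the primitive-relation signature multiset is
[(2;()), (2;(1)), (2;(1)), (2;(1)), (2;(1)), (2;(1,1)), (3;(2))]


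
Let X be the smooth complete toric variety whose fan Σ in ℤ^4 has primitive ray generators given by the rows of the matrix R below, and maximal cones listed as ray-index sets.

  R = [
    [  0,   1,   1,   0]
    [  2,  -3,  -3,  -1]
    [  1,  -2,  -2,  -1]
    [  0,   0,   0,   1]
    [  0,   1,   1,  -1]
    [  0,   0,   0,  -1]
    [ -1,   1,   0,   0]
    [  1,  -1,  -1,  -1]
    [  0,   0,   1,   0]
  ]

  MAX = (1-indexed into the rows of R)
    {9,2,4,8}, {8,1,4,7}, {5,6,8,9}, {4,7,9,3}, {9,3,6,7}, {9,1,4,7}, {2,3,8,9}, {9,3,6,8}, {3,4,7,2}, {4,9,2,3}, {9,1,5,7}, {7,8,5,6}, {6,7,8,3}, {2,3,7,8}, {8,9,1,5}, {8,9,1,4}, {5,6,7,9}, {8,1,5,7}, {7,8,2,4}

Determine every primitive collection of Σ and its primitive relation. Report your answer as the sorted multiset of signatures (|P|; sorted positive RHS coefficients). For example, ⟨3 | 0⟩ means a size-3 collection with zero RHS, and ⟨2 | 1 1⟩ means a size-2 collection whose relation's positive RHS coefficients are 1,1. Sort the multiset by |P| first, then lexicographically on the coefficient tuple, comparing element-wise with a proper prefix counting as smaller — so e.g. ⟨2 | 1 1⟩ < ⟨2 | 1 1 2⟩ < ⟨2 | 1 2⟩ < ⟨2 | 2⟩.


Δ(Σ) — 9 vertices, 11 min non-faces:

  {4,6}:  v_{4} + v_{6} = 0  →  sig = ⟨2 | 0⟩
  {1,3}:  v_{1} + v_{3} = v_{8}  →  sig = ⟨2 | 1⟩
  {1,6}:  v_{1} + v_{6} = v_{5}  →  sig = ⟨2 | 1⟩
  {4,5}:  v_{4} + v_{5} = v_{1}  →  sig = ⟨2 | 1⟩
  {2,6}:  v_{2} + v_{6} = v_{3} + v_{8}  →  sig = ⟨2 | 1 1⟩
  {3,5}:  v_{3} + v_{5} = v_{6} + v_{8}  →  sig = ⟨2 | 1 1⟩
  {1,2}:  v_{1} + v_{2} = v_{4} + 2·v_{8}  →  sig = ⟨2 | 1 2⟩
  {2,5}:  v_{2} + v_{5} = 2·v_{8}  →  sig = ⟨2 | 2⟩
  {2,7,9}:  v_{2} + v_{7} + v_{9} = v_{3}  →  sig = ⟨3 | 1⟩
  {3,4,8}:  v_{3} + v_{4} + v_{8} = v_{2}  →  sig = ⟨3 | 1⟩
  {7,8,9}:  v_{7} + v_{8} + v_{9} = v_{6}  →  sig = ⟨3 | 1⟩

Hence PRS(X_Σ) =
    ⟨2 | 0⟩
    ⟨2 | 1⟩
    ⟨2 | 1⟩
    ⟨2 | 1⟩
    ⟨2 | 1 1⟩
    ⟨2 | 1 1⟩
    ⟨2 | 1 2⟩
    ⟨2 | 2⟩
    ⟨3 | 1⟩
    ⟨3 | 1⟩
    ⟨3 | 1⟩


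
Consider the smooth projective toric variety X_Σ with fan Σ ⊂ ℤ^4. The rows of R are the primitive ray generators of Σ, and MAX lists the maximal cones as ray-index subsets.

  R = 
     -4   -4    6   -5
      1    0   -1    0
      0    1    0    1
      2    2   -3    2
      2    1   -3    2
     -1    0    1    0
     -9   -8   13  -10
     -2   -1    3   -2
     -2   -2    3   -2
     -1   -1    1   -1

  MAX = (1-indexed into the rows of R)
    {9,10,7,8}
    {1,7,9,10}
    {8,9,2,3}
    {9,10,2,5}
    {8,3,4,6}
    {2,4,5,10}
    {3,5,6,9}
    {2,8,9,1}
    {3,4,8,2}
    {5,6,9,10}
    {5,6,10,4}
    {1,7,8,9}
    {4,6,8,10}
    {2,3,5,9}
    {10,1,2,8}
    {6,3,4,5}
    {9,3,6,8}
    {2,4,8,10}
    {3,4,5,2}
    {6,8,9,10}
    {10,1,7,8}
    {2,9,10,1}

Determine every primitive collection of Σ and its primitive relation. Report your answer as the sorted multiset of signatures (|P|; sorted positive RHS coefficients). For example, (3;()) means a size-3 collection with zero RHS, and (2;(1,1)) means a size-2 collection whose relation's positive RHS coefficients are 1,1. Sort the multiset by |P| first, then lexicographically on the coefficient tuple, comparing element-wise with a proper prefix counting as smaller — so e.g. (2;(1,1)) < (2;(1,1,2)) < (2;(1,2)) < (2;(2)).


Σ has 15 primitive collections:

  {2,6}:  v_{2} + v_{6} = 0  →  sig = (2;())
  {4,9}:  v_{4} + v_{9} = 0  →  sig = (2;())
  {5,8}:  v_{5} + v_{8} = 0  →  sig = (2;())
  {3,10}:  v_{3} + v_{10} = v_{6}  →  sig = (2;(1))
  {1,3}:  v_{1} + v_{3} = v_{8} + v_{9}  →  sig = (2;(1,1))
  {1,4}:  v_{1} + v_{4} = v_{2} + v_{8} + v_{10}  →  sig = (2;(1,1,1))
  {1,5}:  v_{1} + v_{5} = v_{2} + v_{9} + v_{10}  →  sig = (2;(1,1,1))
  {1,6}:  v_{1} + v_{6} = v_{8} + v_{9} + v_{10}  →  sig = (2;(1,1,1))
  {4,7}:  v_{4} + v_{7} = v_{1} + v_{8} + v_{10}  →  sig = (2;(1,1,1))
  {5,7}:  v_{5} + v_{7} = v_{1} + v_{9} + v_{10}  →  sig = (2;(1,1,1))
  {3,7}:  v_{3} + v_{7} = 2·v_{8} + 2·v_{9} + v_{10}  →  sig = (2;(1,2,2))
  {2,7}:  v_{2} + v_{7} = 2·v_{1}  →  sig = (2;(2))
  {6,7}:  v_{6} + v_{7} = 2·v_{8} + 2·v_{9} + 2·v_{10}  →  sig = (2;(2,2,2))
  {1,8,9,10}:  v_{1} + v_{8} + v_{9} + v_{10} = v_{7}  →  sig = (4;(1))
  {2,8,9,10}:  v_{2} + v_{8} + v_{9} + v_{10} = v_{1}  →  sig = (4;(1))

Sorted signature multiset PRS(X):
    (2;())
    (2;())
    (2;())
    (2;(1))
    (2;(1,1))
    (2;(1,1,1))
    (2;(1,1,1))
    (2;(1,1,1))
    (2;(1,1,1))
    (2;(1,1,1))
    (2;(1,2,2))
    (2;(2))
    (2;(2,2,2))
    (4;(1))
    (4;(1))


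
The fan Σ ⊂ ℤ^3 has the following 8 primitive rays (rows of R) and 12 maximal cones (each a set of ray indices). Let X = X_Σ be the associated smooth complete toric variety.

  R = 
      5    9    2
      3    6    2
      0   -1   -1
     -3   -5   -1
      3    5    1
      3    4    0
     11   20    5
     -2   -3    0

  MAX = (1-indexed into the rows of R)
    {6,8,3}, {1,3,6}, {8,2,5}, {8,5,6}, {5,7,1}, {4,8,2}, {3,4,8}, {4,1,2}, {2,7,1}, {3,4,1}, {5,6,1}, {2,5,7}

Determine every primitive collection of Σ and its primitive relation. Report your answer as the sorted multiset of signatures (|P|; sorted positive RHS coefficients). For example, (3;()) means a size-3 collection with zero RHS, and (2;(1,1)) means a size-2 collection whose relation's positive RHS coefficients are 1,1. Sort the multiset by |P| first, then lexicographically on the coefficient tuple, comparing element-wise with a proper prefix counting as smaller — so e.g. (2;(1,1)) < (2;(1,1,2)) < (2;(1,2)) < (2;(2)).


Minimal non-faces — 11 found among 8 rays, 12 max cones:

  P = {4,5}:  v_{4} + v_{5} = 0 — sig = (2;())
  P = {1,8}:  v_{1} + v_{8} = v_{2} — sig = (2;(1))
  P = {2,3}:  v_{2} + v_{3} = v_{5} — sig = (2;(1))
  P = {3,5}:  v_{3} + v_{5} = v_{6} — sig = (2;(1))
  P = {4,6}:  v_{4} + v_{6} = v_{3} — sig = (2;(1))
  P = {4,7}:  v_{4} + v_{7} = v_{1} + v_{2} — sig = (2;(1,1))
  P = {3,7}:  v_{3} + v_{7} = v_{1} + 2·v_{5} — sig = (2;(1,2))
  P = {7,8}:  v_{7} + v_{8} = 2·v_{2} + v_{5} — sig = (2;(1,2))
  P = {6,7}:  v_{6} + v_{7} = v_{1} + 3·v_{5} — sig = (2;(1,3))
  P = {2,6}:  v_{2} + v_{6} = 2·v_{5} — sig = (2;(2))
  P = {1,2,5}:  v_{1} + v_{2} + v_{5} = v_{7} — sig = (3;(1))

so the primitive-relation signature multiset is
    (2;())
    (2;(1))
    (2;(1))
    (2;(1))
    (2;(1))
    (2;(1,1))
    (2;(1,2))
    (2;(1,2))
    (2;(1,3))
    (2;(2))
    (3;(1))


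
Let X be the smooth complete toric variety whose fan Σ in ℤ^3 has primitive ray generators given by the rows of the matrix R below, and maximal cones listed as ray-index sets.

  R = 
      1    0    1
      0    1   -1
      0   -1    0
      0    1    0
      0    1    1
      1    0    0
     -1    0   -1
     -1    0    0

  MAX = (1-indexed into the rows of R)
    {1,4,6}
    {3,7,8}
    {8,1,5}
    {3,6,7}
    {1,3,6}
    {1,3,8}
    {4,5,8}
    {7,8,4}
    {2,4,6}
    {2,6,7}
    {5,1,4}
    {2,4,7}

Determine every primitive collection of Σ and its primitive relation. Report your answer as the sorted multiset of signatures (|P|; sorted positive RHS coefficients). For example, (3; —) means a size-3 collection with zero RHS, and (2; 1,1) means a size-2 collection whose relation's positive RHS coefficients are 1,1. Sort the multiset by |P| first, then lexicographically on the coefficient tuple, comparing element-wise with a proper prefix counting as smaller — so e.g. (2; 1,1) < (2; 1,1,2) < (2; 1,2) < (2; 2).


|primitive collections| = 12. Relations:

  P = {1,7}:  v_{1} + v_{7} = 0  ⇒ sig = (2; —)
  P = {3,4}:  v_{3} + v_{4} = 0  ⇒ sig = (2; —)
  P = {6,8}:  v_{6} + v_{8} = 0  ⇒ sig = (2; —)
  P = {1,2}:  v_{1} + v_{2} = v_{4} + v_{6}  ⇒ sig = (2; 1,1)
  P = {2,3}:  v_{2} + v_{3} = v_{6} + v_{7}  ⇒ sig = (2; 1,1)
  P = {2,8}:  v_{2} + v_{8} = v_{4} + v_{7}  ⇒ sig = (2; 1,1)
  P = {3,5}:  v_{3} + v_{5} = v_{1} + v_{8}  ⇒ sig = (2; 1,1)
  P = {5,6}:  v_{5} + v_{6} = v_{1} + v_{4}  ⇒ sig = (2; 1,1)
  P = {5,7}:  v_{5} + v_{7} = v_{4} + v_{8}  ⇒ sig = (2; 1,1)
  P = {2,5}:  v_{2} + v_{5} = 2·v_{4}  ⇒ sig = (2; 2)
  P = {1,4,8}:  v_{1} + v_{4} + v_{8} = v_{5}  ⇒ sig = (3; 1)
  P = {4,6,7}:  v_{4} + v_{6} + v_{7} = v_{2}  ⇒ sig = (3; 1)

Signatures (|P|; sorted positive RHS coefficients), sorted:
{ (2; —) ×3,  (2; 1,1) ×6,  (2; 2),  (3; 1) ×2 }


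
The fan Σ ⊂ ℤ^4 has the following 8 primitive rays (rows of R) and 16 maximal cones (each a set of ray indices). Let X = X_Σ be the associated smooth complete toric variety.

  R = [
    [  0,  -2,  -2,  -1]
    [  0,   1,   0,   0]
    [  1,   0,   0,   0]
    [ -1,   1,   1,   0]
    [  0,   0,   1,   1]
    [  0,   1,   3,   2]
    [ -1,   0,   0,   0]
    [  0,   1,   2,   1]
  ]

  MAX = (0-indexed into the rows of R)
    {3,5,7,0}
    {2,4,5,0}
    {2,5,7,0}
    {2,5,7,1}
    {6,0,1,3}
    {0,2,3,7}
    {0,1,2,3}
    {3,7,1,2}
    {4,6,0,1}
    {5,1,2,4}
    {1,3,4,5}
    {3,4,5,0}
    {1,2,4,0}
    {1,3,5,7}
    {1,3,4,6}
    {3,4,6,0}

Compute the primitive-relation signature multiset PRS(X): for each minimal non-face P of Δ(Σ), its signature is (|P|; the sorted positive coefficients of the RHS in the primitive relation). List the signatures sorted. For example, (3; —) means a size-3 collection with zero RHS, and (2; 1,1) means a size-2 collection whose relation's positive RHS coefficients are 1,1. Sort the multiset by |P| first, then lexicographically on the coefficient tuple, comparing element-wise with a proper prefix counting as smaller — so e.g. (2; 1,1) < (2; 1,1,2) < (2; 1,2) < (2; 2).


Σ has 9 primitive collections:

  P = {2,6}:  v_{2} + v_{6} = 0 — sig = (2; —)
  P = {4,7}:  v_{4} + v_{7} = v_{5} — sig = (2; 1)
  P = {6,7}:  v_{6} + v_{7} = v_{3} + v_{4} — sig = (2; 1,1)
  P = {5,6}:  v_{5} + v_{6} = v_{3} + 2·v_{4} — sig = (2; 1,2)
  P = {0,1,7}:  v_{0} + v_{1} + v_{7} = 0 — sig = (3; —)
  P = {0,1,5}:  v_{0} + v_{1} + v_{5} = v_{4} — sig = (3; 1)
  P = {2,3,4}:  v_{2} + v_{3} + v_{4} = v_{7} — sig = (3; 1)
  P = {2,3,5}:  v_{2} + v_{3} + v_{5} = 2·v_{7} — sig = (3; 2)
  P = {0,1,3,4}:  v_{0} + v_{1} + v_{3} + v_{4} = v_{6} — sig = (4; 1)

Hence PRS(X_Σ) =
[(2; —), (2; 1), (2; 1,1), (2; 1,2), (3; —), (3; 1), (3; 1), (3; 2), (4; 1)]


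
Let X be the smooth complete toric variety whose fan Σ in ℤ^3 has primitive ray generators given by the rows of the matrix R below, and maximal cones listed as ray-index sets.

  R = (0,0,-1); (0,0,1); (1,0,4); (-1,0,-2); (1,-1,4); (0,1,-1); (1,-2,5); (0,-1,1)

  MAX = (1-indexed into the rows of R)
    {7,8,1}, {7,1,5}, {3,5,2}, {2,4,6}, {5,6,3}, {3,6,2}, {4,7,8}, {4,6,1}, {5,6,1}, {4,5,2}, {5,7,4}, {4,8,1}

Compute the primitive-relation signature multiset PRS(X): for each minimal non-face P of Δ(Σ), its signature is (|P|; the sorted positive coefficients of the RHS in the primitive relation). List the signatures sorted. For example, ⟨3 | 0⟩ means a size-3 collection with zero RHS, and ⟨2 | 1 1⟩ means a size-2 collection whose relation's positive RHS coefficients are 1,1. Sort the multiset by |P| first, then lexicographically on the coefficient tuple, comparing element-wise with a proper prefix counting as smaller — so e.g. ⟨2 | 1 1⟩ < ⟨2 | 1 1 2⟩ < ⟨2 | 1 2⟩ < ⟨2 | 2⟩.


14 collections generate NE(X_Σ); each relation:

  P = {1,2}:  v_{1} + v_{2} = 0  ⟹  sig = ⟨2 | 0⟩
  P = {6,8}:  v_{6} + v_{8} = 0  ⟹  sig = ⟨2 | 0⟩
  P = {5,8}:  v_{5} + v_{8} = v_{7}  ⟹  sig = ⟨2 | 1⟩
  P = {6,7}:  v_{6} + v_{7} = v_{5}  ⟹  sig = ⟨2 | 1⟩
  P = {1,3}:  v_{1} + v_{3} = v_{5} + v_{6}  ⟹  sig = ⟨2 | 1 1⟩
  P = {2,8}:  v_{2} + v_{8} = v_{4} + v_{5}  ⟹  sig = ⟨2 | 1 1⟩
  P = {3,8}:  v_{3} + v_{8} = v_{2} + v_{5}  ⟹  sig = ⟨2 | 1 1⟩
  P = {2,7}:  v_{2} + v_{7} = v_{4} + 2·v_{5}  ⟹  sig = ⟨2 | 1 2⟩
  P = {3,7}:  v_{3} + v_{7} = v_{2} + 2·v_{5}  ⟹  sig = ⟨2 | 1 2⟩
  P = {3,4}:  v_{3} + v_{4} = 2·v_{2}  ⟹  sig = ⟨2 | 2⟩
  P = {1,4,5}:  v_{1} + v_{4} + v_{5} = v_{8}  ⟹  sig = ⟨3 | 1⟩
  P = {2,5,6}:  v_{2} + v_{5} + v_{6} = v_{3}  ⟹  sig = ⟨3 | 1⟩
  P = {4,5,6}:  v_{4} + v_{5} + v_{6} = v_{2}  ⟹  sig = ⟨3 | 1⟩
  P = {1,4,7}:  v_{1} + v_{4} + v_{7} = 2·v_{8}  ⟹  sig = ⟨3 | 2⟩

so the primitive-relation signature multiset is
{ ⟨2 | 0⟩ ×2,  ⟨2 | 1⟩ ×2,  ⟨2 | 1 1⟩ ×3,  ⟨2 | 1 2⟩ ×2,  ⟨2 | 2⟩,  ⟨3 | 1⟩ ×3,  ⟨3 | 2⟩ }


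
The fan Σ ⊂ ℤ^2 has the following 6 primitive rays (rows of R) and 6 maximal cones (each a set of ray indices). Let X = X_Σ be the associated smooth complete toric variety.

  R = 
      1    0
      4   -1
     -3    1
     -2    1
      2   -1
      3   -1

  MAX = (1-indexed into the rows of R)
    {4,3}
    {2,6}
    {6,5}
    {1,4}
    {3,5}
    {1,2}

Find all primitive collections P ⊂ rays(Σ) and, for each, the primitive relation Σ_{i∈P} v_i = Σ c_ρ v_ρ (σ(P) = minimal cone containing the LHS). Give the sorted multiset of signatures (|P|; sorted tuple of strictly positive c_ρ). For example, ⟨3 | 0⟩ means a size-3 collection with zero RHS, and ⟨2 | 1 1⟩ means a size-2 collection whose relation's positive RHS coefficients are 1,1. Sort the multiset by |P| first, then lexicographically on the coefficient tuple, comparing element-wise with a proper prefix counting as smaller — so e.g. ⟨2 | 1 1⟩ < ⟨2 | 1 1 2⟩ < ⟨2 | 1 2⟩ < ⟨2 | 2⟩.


|primitive collections| = 9. Relations:

  P={3,6}:  v_{3} + v_{6} = 0  ⇒ sig = ⟨2 | 0⟩
  P={4,5}:  v_{4} + v_{5} = 0  ⇒ sig = ⟨2 | 0⟩
  P={1,3}:  v_{1} + v_{3} = v_{4}  ⇒ sig = ⟨2 | 1⟩
  P={1,5}:  v_{1} + v_{5} = v_{6}  ⇒ sig = ⟨2 | 1⟩
  P={1,6}:  v_{1} + v_{6} = v_{2}  ⇒ sig = ⟨2 | 1⟩
  P={2,3}:  v_{2} + v_{3} = v_{1}  ⇒ sig = ⟨2 | 1⟩
  P={4,6}:  v_{4} + v_{6} = v_{1}  ⇒ sig = ⟨2 | 1⟩
  P={2,4}:  v_{2} + v_{4} = 2·v_{1}  ⇒ sig = ⟨2 | 2⟩
  P={2,5}:  v_{2} + v_{5} = 2·v_{6}  ⇒ sig = ⟨2 | 2⟩

Signatures (|P|; sorted positive RHS coefficients), sorted:
[⟨2 | 0⟩, ⟨2 | 0⟩, ⟨2 | 1⟩, ⟨2 | 1⟩, ⟨2 | 1⟩, ⟨2 | 1⟩, ⟨2 | 1⟩, ⟨2 | 2⟩, ⟨2 | 2⟩]


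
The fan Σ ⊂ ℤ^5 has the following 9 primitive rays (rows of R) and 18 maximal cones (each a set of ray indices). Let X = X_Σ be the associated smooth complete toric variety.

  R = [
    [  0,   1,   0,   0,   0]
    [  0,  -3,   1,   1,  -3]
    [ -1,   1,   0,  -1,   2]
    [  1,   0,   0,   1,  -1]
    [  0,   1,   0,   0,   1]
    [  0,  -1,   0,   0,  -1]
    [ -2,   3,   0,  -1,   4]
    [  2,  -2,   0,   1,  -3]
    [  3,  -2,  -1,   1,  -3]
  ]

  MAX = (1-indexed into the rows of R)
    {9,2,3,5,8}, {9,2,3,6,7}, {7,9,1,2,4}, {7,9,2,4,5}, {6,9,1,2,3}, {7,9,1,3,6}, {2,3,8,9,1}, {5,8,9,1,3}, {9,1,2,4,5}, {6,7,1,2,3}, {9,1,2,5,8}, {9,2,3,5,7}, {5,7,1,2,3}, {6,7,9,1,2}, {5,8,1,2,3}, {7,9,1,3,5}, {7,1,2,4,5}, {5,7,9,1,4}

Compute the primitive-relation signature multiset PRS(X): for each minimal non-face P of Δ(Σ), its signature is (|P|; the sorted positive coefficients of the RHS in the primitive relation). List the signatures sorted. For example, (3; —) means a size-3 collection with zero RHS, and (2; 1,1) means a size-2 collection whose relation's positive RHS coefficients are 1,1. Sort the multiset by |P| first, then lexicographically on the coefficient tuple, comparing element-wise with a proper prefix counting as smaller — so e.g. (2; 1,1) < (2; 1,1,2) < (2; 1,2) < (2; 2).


Primitive collections (9):

  P={5,6}:  v_{5} + v_{6} = 0  →  sig = (2; —)
  P={3,4}:  v_{3} + v_{4} = v_{5}  →  sig = (2; 1)
  P={7,8}:  v_{7} + v_{8} = v_{5}  →  sig = (2; 1)
  P={4,6}:  v_{4} + v_{6} = v_{1} + v_{2} + v_{7} + v_{9}  →  sig = (2; 1,1,1,1)
  P={6,8}:  v_{6} + v_{8} = v_{1} + v_{2} + v_{3} + v_{9}  →  sig = (2; 1,1,1,1)
  P={4,8}:  v_{4} + v_{8} = v_{1} + v_{2} + 2·v_{5} + v_{9}  →  sig = (2; 1,1,1,2)
  P={1,2,3,7,9}:  v_{1} + v_{2} + v_{3} + v_{7} + v_{9} = 0  →  sig = (5; —)
  P={1,2,3,5,9}:  v_{1} + v_{2} + v_{3} + v_{5} + v_{9} = v_{8}  →  sig = (5; 1)
  P={1,2,5,7,9}:  v_{1} + v_{2} + v_{5} + v_{7} + v_{9} = v_{4}  →  sig = (5; 1)

so the primitive-relation signature multiset is
{ (2; —),  (2; 1) ×2,  (2; 1,1,1,1) ×2,  (2; 1,1,1,2),  (5; —),  (5; 1) ×2 }


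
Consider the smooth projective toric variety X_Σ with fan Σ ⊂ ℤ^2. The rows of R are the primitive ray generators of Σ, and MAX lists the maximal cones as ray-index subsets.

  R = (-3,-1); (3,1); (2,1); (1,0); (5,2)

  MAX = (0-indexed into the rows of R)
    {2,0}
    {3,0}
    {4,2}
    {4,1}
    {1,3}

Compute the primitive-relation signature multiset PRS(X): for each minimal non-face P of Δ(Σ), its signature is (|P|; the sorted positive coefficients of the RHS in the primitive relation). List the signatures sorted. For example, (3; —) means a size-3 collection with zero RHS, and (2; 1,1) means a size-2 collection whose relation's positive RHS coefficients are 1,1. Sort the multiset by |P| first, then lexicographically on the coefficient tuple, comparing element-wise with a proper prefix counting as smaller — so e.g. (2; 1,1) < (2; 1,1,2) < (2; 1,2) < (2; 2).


5 collections generate NE(X_Σ); each relation:

  {0,1}:  v_{0} + v_{1} = 0  →  sig = (2; —)
  {0,4}:  v_{0} + v_{4} = v_{2}  →  sig = (2; 1)
  {1,2}:  v_{1} + v_{2} = v_{4}  →  sig = (2; 1)
  {2,3}:  v_{2} + v_{3} = v_{1}  →  sig = (2; 1)
  {3,4}:  v_{3} + v_{4} = 2·v_{1}  →  sig = (2; 2)

Hence PRS(X_Σ) =
    |P|=2: 5 collections, coeffs (), (1), (1), (1), (2)


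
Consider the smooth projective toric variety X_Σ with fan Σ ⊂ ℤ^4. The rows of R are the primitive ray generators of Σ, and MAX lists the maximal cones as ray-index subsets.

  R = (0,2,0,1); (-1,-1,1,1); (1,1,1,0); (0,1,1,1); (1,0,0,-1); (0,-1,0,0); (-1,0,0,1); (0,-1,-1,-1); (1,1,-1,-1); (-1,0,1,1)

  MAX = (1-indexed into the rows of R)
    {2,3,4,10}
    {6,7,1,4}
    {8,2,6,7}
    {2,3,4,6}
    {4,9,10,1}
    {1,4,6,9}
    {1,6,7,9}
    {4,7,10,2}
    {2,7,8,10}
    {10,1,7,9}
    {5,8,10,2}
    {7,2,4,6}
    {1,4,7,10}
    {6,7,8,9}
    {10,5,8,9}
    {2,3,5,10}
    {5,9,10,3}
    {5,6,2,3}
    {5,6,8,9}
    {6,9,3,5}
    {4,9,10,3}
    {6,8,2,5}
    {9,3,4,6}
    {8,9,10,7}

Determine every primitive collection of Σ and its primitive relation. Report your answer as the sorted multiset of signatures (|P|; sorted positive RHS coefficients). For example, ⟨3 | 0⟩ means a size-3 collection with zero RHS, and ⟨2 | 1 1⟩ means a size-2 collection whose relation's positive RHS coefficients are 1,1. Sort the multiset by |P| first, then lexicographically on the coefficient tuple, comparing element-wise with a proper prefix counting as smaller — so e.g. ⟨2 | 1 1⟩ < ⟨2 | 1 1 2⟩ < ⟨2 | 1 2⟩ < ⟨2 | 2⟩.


Minimal non-faces — 12 found among 10 rays, 24 max cones:

  {2,9}:  v_{2} + v_{9} = 0 — sig = ⟨2 | 0⟩
  {4,8}:  v_{4} + v_{8} = 0 — sig = ⟨2 | 0⟩
  {5,7}:  v_{5} + v_{7} = 0 — sig = ⟨2 | 0⟩
  {3,7}:  v_{3} + v_{7} = v_{4} — sig = ⟨2 | 1⟩
  {3,8}:  v_{3} + v_{8} = v_{5} — sig = ⟨2 | 1⟩
  {4,5}:  v_{4} + v_{5} = v_{3} — sig = ⟨2 | 1⟩
  {6,10}:  v_{6} + v_{10} = v_{2} — sig = ⟨2 | 1⟩
  {1,2}:  v_{1} + v_{2} = v_{4} + v_{7} — sig = ⟨2 | 1 1⟩
  {1,5}:  v_{1} + v_{5} = v_{4} + v_{9} — sig = ⟨2 | 1 1⟩
  {1,8}:  v_{1} + v_{8} = v_{7} + v_{9} — sig = ⟨2 | 1 1⟩
  {1,3}:  v_{1} + v_{3} = 2·v_{4} + v_{9} — sig = ⟨2 | 1 2⟩
  {4,7,9}:  v_{4} + v_{7} + v_{9} = v_{1} — sig = ⟨3 | 1⟩

Hence PRS(X_Σ) =
    |P|=2: 11 collections, coeffs (), (), (), (1), (1), (1), (1), (1,1), (1,1), (1,1), (1,2)
    |P|=3: 1 collection, coeffs (1)


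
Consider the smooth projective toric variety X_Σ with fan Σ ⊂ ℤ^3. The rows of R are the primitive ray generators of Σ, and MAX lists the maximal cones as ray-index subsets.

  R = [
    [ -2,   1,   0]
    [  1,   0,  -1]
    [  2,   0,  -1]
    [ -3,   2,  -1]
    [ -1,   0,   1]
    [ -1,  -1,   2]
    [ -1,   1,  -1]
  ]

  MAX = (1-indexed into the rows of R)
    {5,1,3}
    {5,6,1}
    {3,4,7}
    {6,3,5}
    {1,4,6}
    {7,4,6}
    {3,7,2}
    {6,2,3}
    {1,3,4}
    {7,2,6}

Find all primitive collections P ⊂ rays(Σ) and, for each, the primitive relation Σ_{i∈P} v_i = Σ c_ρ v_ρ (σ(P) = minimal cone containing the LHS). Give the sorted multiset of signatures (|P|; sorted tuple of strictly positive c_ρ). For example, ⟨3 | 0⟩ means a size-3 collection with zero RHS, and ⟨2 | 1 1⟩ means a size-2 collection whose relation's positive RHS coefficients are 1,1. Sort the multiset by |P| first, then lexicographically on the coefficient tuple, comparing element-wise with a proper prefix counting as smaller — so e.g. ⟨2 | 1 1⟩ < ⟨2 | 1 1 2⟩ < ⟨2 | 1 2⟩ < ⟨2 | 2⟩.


Primitive collections (9):

  P = {2,5}:  v_{2} + v_{5} = 0  ⇒ sig = ⟨2 | 0⟩
  P = {1,2}:  v_{1} + v_{2} = v_{7}  ⇒ sig = ⟨2 | 1⟩
  P = {1,7}:  v_{1} + v_{7} = v_{4}  ⇒ sig = ⟨2 | 1⟩
  P = {5,7}:  v_{5} + v_{7} = v_{1}  ⇒ sig = ⟨2 | 1⟩
  P = {2,4}:  v_{2} + v_{4} = 2·v_{7}  ⇒ sig = ⟨2 | 2⟩
  P = {4,5}:  v_{4} + v_{5} = 2·v_{1}  ⇒ sig = ⟨2 | 2⟩
  P = {3,6,7}:  v_{3} + v_{6} + v_{7} = 0  ⇒ sig = ⟨3 | 0⟩
  P = {1,3,6}:  v_{1} + v_{3} + v_{6} = v_{5}  ⇒ sig = ⟨3 | 1⟩
  P = {3,4,6}:  v_{3} + v_{4} + v_{6} = v_{1}  ⇒ sig = ⟨3 | 1⟩

Signatures (|P|; sorted positive RHS coefficients), sorted:
[⟨2 | 0⟩, ⟨2 | 1⟩, ⟨2 | 1⟩, ⟨2 | 1⟩, ⟨2 | 2⟩, ⟨2 | 2⟩, ⟨3 | 0⟩, ⟨3 | 1⟩, ⟨3 | 1⟩]


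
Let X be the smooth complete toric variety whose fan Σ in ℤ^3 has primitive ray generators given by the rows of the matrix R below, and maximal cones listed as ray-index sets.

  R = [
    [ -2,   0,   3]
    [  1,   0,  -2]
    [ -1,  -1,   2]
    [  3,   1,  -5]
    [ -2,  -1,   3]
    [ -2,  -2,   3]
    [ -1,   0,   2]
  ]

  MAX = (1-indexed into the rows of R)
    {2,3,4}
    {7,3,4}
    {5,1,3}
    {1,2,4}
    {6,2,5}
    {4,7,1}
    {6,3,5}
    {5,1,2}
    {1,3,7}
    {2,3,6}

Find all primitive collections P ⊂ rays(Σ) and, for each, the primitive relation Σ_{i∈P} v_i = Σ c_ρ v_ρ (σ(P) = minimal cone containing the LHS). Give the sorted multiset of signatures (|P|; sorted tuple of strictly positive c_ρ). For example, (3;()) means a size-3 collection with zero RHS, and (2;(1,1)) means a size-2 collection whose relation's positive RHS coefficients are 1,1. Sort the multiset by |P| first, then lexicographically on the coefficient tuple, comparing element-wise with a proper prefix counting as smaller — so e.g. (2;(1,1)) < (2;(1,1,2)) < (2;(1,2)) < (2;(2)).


Σ has 9 primitive collections:

  P = {2,7}:  v_{2} + v_{7} = 0 — sig = (2;())
  P = {4,5}:  v_{4} + v_{5} = v_{2} — sig = (2;(1))
  P = {5,7}:  v_{5} + v_{7} = v_{1} + v_{3} — sig = (2;(1,1))
  P = {6,7}:  v_{6} + v_{7} = v_{3} + v_{5} — sig = (2;(1,1))
  P = {4,6}:  v_{4} + v_{6} = 2·v_{2} + v_{3} — sig = (2;(1,2))
  P = {1,6}:  v_{1} + v_{6} = 2·v_{5} — sig = (2;(2))
  P = {1,3,4}:  v_{1} + v_{3} + v_{4} = 0 — sig = (3;())
  P = {1,2,3}:  v_{1} + v_{2} + v_{3} = v_{5} — sig = (3;(1))
  P = {2,3,5}:  v_{2} + v_{3} + v_{5} = v_{6} — sig = (3;(1))

so the primitive-relation signature multiset is
    |P|=2: 6 collections, coeffs (), (1), (1,1), (1,1), (1,2), (2)
    |P|=3: 3 collections, coeffs (), (1), (1)


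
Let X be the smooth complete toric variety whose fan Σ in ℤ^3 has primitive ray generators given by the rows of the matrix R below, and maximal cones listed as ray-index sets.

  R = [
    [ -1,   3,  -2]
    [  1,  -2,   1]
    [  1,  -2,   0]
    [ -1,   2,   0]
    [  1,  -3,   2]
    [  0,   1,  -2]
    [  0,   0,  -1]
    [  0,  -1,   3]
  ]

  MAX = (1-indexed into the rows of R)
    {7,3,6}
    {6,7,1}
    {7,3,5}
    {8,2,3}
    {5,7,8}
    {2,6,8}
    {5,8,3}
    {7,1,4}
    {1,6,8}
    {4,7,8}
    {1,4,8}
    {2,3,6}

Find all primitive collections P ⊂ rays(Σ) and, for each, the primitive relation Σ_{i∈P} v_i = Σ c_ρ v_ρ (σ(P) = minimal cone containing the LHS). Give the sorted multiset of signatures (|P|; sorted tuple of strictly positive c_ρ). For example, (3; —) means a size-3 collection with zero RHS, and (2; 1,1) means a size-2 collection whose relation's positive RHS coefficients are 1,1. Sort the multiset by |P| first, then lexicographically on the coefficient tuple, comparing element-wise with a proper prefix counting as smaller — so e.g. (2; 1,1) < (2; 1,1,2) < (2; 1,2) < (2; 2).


Minimal non-faces — 14 found among 8 rays, 12 max cones:

  P = {1,5}:  v_{1} + v_{5} = 0 ; sig = (2; —)
  P = {3,4}:  v_{3} + v_{4} = 0 ; sig = (2; —)
  P = {1,3}:  v_{1} + v_{3} = v_{6} ; sig = (2; 1)
  P = {2,7}:  v_{2} + v_{7} = v_{3} ; sig = (2; 1)
  P = {4,6}:  v_{4} + v_{6} = v_{1} ; sig = (2; 1)
  P = {5,6}:  v_{5} + v_{6} = v_{3} ; sig = (2; 1)
  P = {2,4}:  v_{2} + v_{4} = v_{6} + v_{8} ; sig = (2; 1,1)
  P = {4,5}:  v_{4} + v_{5} = v_{7} + v_{8} ; sig = (2; 1,1)
  P = {1,2}:  v_{1} + v_{2} = 2·v_{6} + v_{8} ; sig = (2; 1,2)
  P = {2,5}:  v_{2} + v_{5} = 2·v_{3} + v_{8} ; sig = (2; 1,2)
  P = {6,7,8}:  v_{6} + v_{7} + v_{8} = 0 ; sig = (3; —)
  P = {1,7,8}:  v_{1} + v_{7} + v_{8} = v_{4} ; sig = (3; 1)
  P = {3,6,8}:  v_{3} + v_{6} + v_{8} = v_{2} ; sig = (3; 1)
  P = {3,7,8}:  v_{3} + v_{7} + v_{8} = v_{5} ; sig = (3; 1)

so the primitive-relation signature multiset is
    (2; —)
    (2; —)
    (2; 1)
    (2; 1)
    (2; 1)
    (2; 1)
    (2; 1,1)
    (2; 1,1)
    (2; 1,2)
    (2; 1,2)
    (3; —)
    (3; 1)
    (3; 1)
    (3; 1)


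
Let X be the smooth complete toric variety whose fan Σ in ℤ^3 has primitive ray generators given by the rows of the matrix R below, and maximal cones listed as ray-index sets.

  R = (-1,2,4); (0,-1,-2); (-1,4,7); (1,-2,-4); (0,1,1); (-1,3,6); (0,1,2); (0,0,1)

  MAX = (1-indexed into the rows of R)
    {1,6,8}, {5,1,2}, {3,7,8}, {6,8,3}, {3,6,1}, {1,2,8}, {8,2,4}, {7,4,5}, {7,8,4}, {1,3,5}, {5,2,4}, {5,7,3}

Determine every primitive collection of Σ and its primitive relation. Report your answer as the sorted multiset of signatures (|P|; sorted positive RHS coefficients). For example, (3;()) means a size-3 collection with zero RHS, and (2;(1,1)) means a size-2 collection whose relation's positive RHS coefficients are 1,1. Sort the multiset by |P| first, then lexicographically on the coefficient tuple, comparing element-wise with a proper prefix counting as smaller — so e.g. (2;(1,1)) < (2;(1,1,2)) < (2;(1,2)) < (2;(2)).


|primitive collections| = 11. Relations:

  {1,4}:  v_{1} + v_{4} = 0  so sig = (2;())
  {2,7}:  v_{2} + v_{7} = 0  so sig = (2;())
  {1,7}:  v_{1} + v_{7} = v_{6}  so sig = (2;(1))
  {2,6}:  v_{2} + v_{6} = v_{1}  so sig = (2;(1))
  {4,6}:  v_{4} + v_{6} = v_{7}  so sig = (2;(1))
  {5,6}:  v_{5} + v_{6} = v_{3}  so sig = (2;(1))
  {5,8}:  v_{5} + v_{8} = v_{7}  so sig = (2;(1))
  {2,3}:  v_{2} + v_{3} = v_{1} + v_{5}  so sig = (2;(1,1))
  {3,4}:  v_{3} + v_{4} = v_{5} + v_{7}  so sig = (2;(1,1))
  {6,7}:  v_{6} + v_{7} = v_{3} + v_{8}  so sig = (2;(1,1))
  {1,3,8}:  v_{1} + v_{3} + v_{8} = 2·v_{6}  so sig = (3;(2))

Hence PRS(X_Σ) =
    (2;())
    (2;())
    (2;(1))
    (2;(1))
    (2;(1))
    (2;(1))
    (2;(1))
    (2;(1,1))
    (2;(1,1))
    (2;(1,1))
    (3;(2))
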